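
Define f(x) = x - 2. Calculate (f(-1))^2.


f(-1) = -3
(-3)^2 = 9

9


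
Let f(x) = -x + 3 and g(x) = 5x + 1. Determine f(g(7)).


g(7) = 36
f(36) = -33

-33


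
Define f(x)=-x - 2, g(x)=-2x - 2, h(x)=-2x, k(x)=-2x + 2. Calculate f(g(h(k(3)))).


k(3) = -4
h(-4) = 8
g(8) = -18
f(-18) = 16

16


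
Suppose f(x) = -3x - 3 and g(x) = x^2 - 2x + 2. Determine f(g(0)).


g(0) = 2
f(2) = -9

-9


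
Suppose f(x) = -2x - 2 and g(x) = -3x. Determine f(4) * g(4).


f(4) = -10
g(4) = -12
Product = 120

120


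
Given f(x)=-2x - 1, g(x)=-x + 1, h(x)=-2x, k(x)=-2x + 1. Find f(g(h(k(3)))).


k(3) = -5
h(-5) = 10
g(10) = -9
f(-9) = 17

17


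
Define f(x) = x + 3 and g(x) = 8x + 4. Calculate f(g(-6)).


g(-6) = -44
f(-44) = -41

-41


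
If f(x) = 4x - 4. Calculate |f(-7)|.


f(-7) = -32
|-32| = 32

32


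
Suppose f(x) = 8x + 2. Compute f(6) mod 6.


f(6) = 50
50 mod 6 = 2

2


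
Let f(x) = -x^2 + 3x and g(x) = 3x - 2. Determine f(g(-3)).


g(-3) = -11
f(-11) = (-1)*(-11)^2 + 3*(-11) = -154

-154


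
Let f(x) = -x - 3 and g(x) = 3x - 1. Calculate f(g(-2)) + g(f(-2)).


f(g(-2)) = 4
g(f(-2)) = -4
Sum = 0

0


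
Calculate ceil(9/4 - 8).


9/4 = 2.25
2.25 - 8 = -5.75
ceil(-5.75) = -5

-5


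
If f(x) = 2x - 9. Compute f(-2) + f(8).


-6


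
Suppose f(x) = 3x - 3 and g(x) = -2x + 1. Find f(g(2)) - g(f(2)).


f(g(2)) = -12
g(f(2)) = -5
Difference = -7

-7


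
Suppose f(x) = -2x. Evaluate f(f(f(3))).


f(3) = -6
f(-6) = 12
f(12) = -24

-24


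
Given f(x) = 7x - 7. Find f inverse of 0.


Solve 7x - 7 = 0
x = (0 + 7) / 7 = 1

1


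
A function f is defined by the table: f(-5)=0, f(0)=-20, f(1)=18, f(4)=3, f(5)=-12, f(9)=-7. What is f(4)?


Reading from the table at x = 4

3


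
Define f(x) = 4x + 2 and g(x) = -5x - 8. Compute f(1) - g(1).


f(1) = 6
g(1) = -13
Difference = 19

19


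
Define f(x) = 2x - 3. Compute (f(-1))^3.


-125


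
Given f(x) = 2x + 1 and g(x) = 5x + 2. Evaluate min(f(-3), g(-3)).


f(-3) = -5
g(-3) = -13
min = -13

-13


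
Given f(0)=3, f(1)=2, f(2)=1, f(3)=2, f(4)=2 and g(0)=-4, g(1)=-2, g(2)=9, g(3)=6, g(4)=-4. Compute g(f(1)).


9


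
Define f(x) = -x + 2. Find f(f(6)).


6


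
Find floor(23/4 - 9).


23/4 = 5.75
5.75 - 9 = -3.25
floor(-3.25) = -4

-4


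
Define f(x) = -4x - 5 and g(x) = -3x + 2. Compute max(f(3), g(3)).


f(3) = -17
g(3) = -7
max = -7

-7


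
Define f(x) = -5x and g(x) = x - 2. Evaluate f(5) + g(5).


f(5) = -25
g(5) = 3
Sum = -22

-22


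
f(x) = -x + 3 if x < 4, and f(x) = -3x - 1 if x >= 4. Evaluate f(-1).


-1 satisfies x < 4
f(-1) = 4

4


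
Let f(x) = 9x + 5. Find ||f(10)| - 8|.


f(10) = 95
|95| = 95
|95 - 8| = 87

87


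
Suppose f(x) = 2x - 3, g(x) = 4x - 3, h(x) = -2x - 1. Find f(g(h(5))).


-97


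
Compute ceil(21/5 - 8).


21/5 = 4.2
4.2 - 8 = -3.8
ceil(-3.8) = -3

-3


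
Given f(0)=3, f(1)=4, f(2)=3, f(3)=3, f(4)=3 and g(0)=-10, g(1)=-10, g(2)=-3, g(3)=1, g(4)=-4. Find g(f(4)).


f(4) = 3
g(3) = 1

1


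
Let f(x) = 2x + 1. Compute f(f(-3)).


-9


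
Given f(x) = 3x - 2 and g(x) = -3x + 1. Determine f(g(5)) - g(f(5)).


-6


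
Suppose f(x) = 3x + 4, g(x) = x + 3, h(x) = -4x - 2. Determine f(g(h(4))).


h(4) = -18
g(-18) = -15
f(-15) = -41

-41


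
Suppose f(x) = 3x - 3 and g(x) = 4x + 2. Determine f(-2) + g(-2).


f(-2) = -9
g(-2) = -6
Sum = -15

-15


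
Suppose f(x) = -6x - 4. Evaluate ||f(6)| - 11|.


29


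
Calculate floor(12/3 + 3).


12/3 = 4
4 + 3 = 7
floor(7) = 7

7


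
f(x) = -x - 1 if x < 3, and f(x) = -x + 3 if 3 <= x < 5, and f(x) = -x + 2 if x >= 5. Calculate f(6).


6 satisfies x >= 5
f(6) = -4

-4


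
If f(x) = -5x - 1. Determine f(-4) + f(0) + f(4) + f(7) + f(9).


f(-4) = 19
f(0) = -1
f(4) = -21
f(7) = -36
f(9) = -46
Sum = -85

-85


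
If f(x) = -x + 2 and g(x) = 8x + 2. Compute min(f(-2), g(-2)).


f(-2) = 4
g(-2) = -14
min = -14

-14


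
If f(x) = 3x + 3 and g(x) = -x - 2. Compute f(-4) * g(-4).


f(-4) = -9
g(-4) = 2
Product = -18

-18


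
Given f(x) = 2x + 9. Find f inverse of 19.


Solve 2x + 9 = 19
x = (19 - 9) / 2 = 5

5


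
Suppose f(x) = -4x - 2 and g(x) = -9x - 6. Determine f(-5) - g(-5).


f(-5) = 18
g(-5) = 39
Difference = -21

-21


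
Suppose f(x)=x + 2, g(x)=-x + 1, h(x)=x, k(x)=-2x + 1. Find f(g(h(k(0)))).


k(0) = 1
h(1) = 1
g(1) = 0
f(0) = 2

2


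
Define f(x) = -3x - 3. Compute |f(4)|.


15


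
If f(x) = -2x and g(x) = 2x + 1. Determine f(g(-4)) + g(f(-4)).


31


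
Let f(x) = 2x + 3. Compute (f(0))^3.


f(0) = 3
(3)^3 = 27

27


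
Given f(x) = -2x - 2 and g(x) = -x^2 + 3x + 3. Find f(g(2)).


g(2) = 5
f(5) = -12

-12


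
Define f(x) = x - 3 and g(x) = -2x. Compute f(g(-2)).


g(-2) = 4
f(4) = 1

1


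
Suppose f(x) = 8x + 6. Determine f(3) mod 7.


f(3) = 30
30 mod 7 = 2

2


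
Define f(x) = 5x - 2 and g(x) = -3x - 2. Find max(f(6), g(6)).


f(6) = 28
g(6) = -20
max = 28

28


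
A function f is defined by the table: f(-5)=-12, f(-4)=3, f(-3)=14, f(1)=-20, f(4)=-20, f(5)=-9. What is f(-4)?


3


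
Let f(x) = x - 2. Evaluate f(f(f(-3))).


f(-3) = -5
f(-5) = -7
f(-7) = -9

-9


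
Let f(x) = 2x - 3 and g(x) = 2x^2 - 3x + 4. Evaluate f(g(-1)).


g(-1) = 9
f(9) = 15

15


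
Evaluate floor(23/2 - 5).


23/2 = 11.5
11.5 - 5 = 6.5
floor(6.5) = 6

6


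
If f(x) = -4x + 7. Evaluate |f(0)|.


f(0) = 7
|7| = 7

7


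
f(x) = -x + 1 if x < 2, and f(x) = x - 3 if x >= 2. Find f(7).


7 satisfies x >= 2
f(7) = 4

4


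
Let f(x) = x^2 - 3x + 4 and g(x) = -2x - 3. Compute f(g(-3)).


g(-3) = 3
f(3) = 1*(3)^2 - 3*(3) + 4 = 4

4


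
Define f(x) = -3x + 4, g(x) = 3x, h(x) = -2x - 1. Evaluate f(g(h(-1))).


h(-1) = 1
g(1) = 3
f(3) = -5

-5


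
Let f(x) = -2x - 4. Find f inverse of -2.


Solve -2x - 4 = -2
x = (-2 + 4) / (-2) = -1

-1


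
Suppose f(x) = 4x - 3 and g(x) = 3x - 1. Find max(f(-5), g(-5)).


f(-5) = -23
g(-5) = -16
max = -16

-16


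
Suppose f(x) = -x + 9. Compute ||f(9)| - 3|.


f(9) = 0
|0| = 0
|0 - 3| = 3

3


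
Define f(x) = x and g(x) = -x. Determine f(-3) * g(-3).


-9


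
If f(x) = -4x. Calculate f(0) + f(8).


f(0) = 0
f(8) = -32
Sum = -32

-32


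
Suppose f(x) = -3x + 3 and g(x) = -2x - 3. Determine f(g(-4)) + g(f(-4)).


f(g(-4)) = -12
g(f(-4)) = -33
Sum = -45

-45


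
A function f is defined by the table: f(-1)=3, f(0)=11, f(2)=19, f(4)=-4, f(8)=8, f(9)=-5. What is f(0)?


Reading from the table at x = 0

11


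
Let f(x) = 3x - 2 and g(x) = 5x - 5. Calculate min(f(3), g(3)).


f(3) = 7
g(3) = 10
min = 7

7


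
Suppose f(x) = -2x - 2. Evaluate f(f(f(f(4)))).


f(4) = -10
f(-10) = 18
f(18) = -38
f(-38) = 74

74


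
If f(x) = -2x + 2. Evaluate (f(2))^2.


4


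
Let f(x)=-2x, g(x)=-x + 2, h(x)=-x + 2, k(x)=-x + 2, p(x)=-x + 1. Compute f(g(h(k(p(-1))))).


0


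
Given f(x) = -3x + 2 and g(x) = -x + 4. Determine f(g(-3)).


-19


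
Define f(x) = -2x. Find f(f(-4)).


f(-4) = 8
f(8) = -16

-16


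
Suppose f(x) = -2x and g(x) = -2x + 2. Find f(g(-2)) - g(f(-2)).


f(g(-2)) = -12
g(f(-2)) = -6
Difference = -6

-6


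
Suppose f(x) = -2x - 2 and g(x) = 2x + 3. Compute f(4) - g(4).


-21


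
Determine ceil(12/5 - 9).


12/5 = 2.4
2.4 - 9 = -6.6
ceil(-6.6) = -6

-6


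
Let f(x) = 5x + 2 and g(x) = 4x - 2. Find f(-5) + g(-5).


f(-5) = -23
g(-5) = -22
Sum = -45

-45


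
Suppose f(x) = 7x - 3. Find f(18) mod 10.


f(18) = 123
123 mod 10 = 3

3


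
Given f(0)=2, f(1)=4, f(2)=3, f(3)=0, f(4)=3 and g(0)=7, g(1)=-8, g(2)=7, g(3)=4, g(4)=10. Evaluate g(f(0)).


f(0) = 2
g(2) = 7

7


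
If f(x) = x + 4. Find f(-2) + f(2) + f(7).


f(-2) = 2
f(2) = 6
f(7) = 11
Sum = 19

19


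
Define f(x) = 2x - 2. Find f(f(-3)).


f(-3) = -8
f(-8) = -18

-18


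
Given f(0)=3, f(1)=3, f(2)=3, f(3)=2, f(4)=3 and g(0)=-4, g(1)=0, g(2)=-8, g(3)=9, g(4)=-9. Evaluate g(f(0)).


f(0) = 3
g(3) = 9

9


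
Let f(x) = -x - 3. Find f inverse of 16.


Solve -x - 3 = 16
x = (16 + 3) / (-1) = -19

-19


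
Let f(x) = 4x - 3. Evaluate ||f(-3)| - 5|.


f(-3) = -15
|-15| = 15
|15 - 5| = 10

10


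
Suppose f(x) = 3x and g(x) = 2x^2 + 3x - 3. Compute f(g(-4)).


g(-4) = 17
f(17) = 51

51


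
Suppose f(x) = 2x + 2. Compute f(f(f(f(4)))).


94


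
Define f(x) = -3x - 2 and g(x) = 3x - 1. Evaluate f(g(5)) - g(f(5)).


f(g(5)) = -44
g(f(5)) = -52
Difference = 8

8


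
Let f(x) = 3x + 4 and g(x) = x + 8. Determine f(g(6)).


46


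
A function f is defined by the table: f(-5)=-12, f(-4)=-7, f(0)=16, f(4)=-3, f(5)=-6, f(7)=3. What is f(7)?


Reading from the table at x = 7

3


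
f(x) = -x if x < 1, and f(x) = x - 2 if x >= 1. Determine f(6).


6 satisfies x >= 1
f(6) = 4

4


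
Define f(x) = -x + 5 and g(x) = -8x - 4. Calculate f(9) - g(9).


f(9) = -4
g(9) = -76
Difference = 72

72


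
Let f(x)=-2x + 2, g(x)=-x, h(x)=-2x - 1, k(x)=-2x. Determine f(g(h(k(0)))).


k(0) = 0
h(0) = -1
g(-1) = 1
f(1) = 0

0


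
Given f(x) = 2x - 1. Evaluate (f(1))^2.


1


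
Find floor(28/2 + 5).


28/2 = 14
14 + 5 = 19
floor(19) = 19

19


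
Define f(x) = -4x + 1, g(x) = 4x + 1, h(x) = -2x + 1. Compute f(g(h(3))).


h(3) = -5
g(-5) = -19
f(-19) = 77

77


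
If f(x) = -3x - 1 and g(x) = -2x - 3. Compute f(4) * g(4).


143


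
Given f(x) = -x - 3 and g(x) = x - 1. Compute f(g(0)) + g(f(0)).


f(g(0)) = -2
g(f(0)) = -4
Sum = -6

-6


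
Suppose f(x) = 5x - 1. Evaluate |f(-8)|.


f(-8) = -41
|-41| = 41

41


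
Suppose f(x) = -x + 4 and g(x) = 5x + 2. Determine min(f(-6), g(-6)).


f(-6) = 10
g(-6) = -28
min = -28

-28


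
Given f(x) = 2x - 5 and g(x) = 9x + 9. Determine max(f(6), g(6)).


f(6) = 7
g(6) = 63
max = 63

63


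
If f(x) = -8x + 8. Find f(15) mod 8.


f(15) = -112
-112 mod 8 = 0

0


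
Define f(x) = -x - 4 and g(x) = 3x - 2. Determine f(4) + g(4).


f(4) = -8
g(4) = 10
Sum = 2

2


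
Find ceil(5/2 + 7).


5/2 = 2.5
2.5 + 7 = 9.5
ceil(9.5) = 10

10


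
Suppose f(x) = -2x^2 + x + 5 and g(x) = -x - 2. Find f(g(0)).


-5


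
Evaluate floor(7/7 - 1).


7/7 = 1
1 - 1 = 0
floor(0) = 0

0


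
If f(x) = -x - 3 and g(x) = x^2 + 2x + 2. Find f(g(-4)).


g(-4) = 10
f(10) = -13

-13


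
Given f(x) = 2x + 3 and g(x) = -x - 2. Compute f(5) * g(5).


f(5) = 13
g(5) = -7
Product = -91

-91


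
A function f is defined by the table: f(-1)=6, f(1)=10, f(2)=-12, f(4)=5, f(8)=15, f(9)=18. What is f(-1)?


6


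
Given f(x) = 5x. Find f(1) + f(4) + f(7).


f(1) = 5
f(4) = 20
f(7) = 35
Sum = 60

60


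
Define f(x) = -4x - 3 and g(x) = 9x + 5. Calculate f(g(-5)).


g(-5) = -40
f(-40) = 157

157


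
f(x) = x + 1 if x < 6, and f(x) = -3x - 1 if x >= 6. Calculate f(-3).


-3 satisfies x < 6
f(-3) = -2

-2


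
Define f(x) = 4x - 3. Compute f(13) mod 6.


f(13) = 49
49 mod 6 = 1

1


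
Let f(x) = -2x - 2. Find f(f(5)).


f(5) = -12
f(-12) = 22

22


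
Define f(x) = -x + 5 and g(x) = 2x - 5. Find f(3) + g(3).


f(3) = 2
g(3) = 1
Sum = 3

3


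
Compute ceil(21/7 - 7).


21/7 = 3
3 - 7 = -4
ceil(-4) = -4

-4


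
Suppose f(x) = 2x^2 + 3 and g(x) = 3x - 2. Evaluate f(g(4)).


203


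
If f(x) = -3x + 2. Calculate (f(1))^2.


f(1) = -1
(-1)^2 = 1

1


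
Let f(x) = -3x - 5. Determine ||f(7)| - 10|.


f(7) = -26
|-26| = 26
|26 - 10| = 16

16


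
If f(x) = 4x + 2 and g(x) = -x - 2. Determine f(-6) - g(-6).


f(-6) = -22
g(-6) = 4
Difference = -26

-26


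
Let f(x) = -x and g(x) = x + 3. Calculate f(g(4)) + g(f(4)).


f(g(4)) = -7
g(f(4)) = -1
Sum = -8

-8


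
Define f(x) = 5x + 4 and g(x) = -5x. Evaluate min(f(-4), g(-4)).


f(-4) = -16
g(-4) = 20
min = -16

-16


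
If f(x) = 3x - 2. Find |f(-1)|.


5


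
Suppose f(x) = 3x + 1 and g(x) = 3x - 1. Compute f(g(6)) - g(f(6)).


f(g(6)) = 52
g(f(6)) = 56
Difference = -4

-4


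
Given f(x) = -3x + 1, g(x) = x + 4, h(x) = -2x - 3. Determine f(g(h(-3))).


-20


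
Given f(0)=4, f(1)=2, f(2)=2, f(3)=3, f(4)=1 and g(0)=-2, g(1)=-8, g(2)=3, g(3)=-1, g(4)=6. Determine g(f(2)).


f(2) = 2
g(2) = 3

3


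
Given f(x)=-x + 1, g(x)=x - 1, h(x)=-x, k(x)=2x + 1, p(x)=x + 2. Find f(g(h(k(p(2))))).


p(2) = 4
k(4) = 9
h(9) = -9
g(-9) = -10
f(-10) = 11

11


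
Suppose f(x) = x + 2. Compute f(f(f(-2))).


f(-2) = 0
f(0) = 2
f(2) = 4

4


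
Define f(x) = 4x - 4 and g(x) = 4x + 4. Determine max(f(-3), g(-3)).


f(-3) = -16
g(-3) = -8
max = -8

-8


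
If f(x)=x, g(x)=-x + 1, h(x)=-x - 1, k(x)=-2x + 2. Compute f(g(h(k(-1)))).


k(-1) = 4
h(4) = -5
g(-5) = 6
f(6) = 6

6


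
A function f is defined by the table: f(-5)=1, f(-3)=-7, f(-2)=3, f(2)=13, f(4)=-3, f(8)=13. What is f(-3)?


Reading from the table at x = -3

-7


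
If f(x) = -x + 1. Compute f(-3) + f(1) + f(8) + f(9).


f(-3) = 4
f(1) = 0
f(8) = -7
f(9) = -8
Sum = -11

-11


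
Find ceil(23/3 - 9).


23/3 = 7.6667
7.6667 - 9 = -1.3333
ceil(-1.3333) = -1

-1


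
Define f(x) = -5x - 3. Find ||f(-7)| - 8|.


f(-7) = 32
|32| = 32
|32 - 8| = 24

24


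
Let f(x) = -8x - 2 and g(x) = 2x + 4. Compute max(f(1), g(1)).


f(1) = -10
g(1) = 6
max = 6

6


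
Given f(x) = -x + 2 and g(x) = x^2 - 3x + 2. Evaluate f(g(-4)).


-28


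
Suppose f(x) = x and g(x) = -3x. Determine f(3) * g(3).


f(3) = 3
g(3) = -9
Product = -27

-27


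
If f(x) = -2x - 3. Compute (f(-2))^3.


f(-2) = 1
(1)^3 = 1

1


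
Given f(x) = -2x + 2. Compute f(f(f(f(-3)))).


f(-3) = 8
f(8) = -14
f(-14) = 30
f(30) = -58

-58


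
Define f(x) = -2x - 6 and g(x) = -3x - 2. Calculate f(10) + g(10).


f(10) = -26
g(10) = -32
Sum = -58

-58


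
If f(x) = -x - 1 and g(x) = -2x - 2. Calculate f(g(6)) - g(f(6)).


f(g(6)) = 13
g(f(6)) = 12
Difference = 1

1


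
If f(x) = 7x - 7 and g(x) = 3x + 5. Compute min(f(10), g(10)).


f(10) = 63
g(10) = 35
min = 35

35


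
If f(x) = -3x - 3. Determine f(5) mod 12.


f(5) = -18
-18 mod 12 = 6

6


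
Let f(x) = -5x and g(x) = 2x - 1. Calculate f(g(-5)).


g(-5) = -11
f(-11) = 55

55


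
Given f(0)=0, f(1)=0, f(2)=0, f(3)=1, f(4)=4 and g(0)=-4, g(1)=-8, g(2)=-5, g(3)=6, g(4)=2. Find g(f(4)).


2


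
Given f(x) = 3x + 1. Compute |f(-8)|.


23


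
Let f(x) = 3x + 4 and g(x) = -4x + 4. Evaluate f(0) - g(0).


0


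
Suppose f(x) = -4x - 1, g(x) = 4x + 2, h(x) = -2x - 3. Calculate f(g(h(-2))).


h(-2) = 1
g(1) = 6
f(6) = -25

-25


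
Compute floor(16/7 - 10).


16/7 = 2.2857
2.2857 - 10 = -7.7143
floor(-7.7143) = -8

-8


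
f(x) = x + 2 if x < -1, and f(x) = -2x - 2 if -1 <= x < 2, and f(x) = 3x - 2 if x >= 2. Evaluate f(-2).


-2 satisfies x < -1
f(-2) = 0

0


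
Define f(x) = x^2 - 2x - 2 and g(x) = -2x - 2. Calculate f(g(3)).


g(3) = -8
f(-8) = 1*(-8)^2 - 2*(-8) - 2 = 78

78


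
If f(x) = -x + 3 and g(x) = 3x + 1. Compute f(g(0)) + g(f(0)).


f(g(0)) = 2
g(f(0)) = 10
Sum = 12

12


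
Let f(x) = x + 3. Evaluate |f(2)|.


f(2) = 5
|5| = 5

5


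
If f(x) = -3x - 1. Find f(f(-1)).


-7


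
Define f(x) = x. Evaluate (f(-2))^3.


-8


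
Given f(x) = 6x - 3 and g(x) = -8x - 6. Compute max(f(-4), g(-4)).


f(-4) = -27
g(-4) = 26
max = 26

26


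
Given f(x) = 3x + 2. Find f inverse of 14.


Solve 3x + 2 = 14
x = (14 - 2) / 3 = 4

4


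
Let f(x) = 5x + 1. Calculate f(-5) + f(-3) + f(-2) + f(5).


-21


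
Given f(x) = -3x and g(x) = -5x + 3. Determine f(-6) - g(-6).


f(-6) = 18
g(-6) = 33
Difference = -15

-15


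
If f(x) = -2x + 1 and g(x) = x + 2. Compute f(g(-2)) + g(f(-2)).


f(g(-2)) = 1
g(f(-2)) = 7
Sum = 8

8


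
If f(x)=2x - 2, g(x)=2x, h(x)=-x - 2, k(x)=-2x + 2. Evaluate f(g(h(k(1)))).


k(1) = 0
h(0) = -2
g(-2) = -4
f(-4) = -10

-10


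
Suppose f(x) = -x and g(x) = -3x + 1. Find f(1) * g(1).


2


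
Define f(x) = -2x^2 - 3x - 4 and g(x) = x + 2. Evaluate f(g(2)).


g(2) = 4
f(4) = (-2)*(4)^2 - 3*(4) - 4 = -48

-48


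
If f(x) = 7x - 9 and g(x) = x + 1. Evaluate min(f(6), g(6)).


7


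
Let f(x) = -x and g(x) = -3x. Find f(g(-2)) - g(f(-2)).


f(g(-2)) = -6
g(f(-2)) = -6
Difference = 0

0


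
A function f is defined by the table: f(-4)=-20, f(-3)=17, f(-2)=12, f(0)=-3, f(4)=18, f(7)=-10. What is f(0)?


Reading from the table at x = 0

-3


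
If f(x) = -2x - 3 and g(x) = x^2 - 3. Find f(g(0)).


g(0) = -3
f(-3) = 3

3


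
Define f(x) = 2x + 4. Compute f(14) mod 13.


6


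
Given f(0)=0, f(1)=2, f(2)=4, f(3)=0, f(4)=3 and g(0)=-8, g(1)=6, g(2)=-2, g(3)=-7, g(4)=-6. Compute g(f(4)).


-7


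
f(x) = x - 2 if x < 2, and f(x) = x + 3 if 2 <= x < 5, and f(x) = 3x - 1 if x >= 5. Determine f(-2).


-4


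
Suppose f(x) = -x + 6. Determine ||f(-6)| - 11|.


f(-6) = 12
|12| = 12
|12 - 11| = 1

1


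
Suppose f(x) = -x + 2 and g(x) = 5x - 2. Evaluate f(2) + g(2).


f(2) = 0
g(2) = 8
Sum = 8

8


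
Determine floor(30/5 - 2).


30/5 = 6
6 - 2 = 4
floor(4) = 4

4


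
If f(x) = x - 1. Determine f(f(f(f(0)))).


f(0) = -1
f(-1) = -2
f(-2) = -3
f(-3) = -4

-4


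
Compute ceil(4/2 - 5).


4/2 = 2
2 - 5 = -3
ceil(-3) = -3

-3


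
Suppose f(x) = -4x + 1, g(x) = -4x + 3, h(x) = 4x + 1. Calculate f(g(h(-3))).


h(-3) = -11
g(-11) = 47
f(47) = -187

-187


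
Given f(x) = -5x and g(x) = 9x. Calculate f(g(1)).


-45


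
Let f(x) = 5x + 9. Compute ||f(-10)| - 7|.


34


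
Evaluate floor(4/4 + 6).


4/4 = 1
1 + 6 = 7
floor(7) = 7

7


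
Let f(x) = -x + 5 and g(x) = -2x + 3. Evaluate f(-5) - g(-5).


f(-5) = 10
g(-5) = 13
Difference = -3

-3


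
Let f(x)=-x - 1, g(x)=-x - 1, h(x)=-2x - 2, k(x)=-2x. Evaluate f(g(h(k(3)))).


k(3) = -6
h(-6) = 10
g(10) = -11
f(-11) = 10

10


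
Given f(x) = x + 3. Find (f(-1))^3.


f(-1) = 2
(2)^3 = 8

8


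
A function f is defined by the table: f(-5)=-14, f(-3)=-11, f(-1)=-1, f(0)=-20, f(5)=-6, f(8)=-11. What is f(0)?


Reading from the table at x = 0

-20


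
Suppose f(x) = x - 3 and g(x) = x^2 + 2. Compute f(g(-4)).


g(-4) = 18
f(18) = 15

15


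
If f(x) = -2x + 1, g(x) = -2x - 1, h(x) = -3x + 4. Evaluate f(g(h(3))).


h(3) = -5
g(-5) = 9
f(9) = -17

-17


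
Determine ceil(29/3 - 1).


9


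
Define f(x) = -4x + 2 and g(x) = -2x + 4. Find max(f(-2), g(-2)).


f(-2) = 10
g(-2) = 8
max = 10

10


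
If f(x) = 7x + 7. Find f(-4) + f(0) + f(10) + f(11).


f(-4) = -21
f(0) = 7
f(10) = 77
f(11) = 84
Sum = 147

147


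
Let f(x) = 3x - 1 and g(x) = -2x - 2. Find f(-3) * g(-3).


-40


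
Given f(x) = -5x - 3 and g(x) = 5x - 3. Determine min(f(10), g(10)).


f(10) = -53
g(10) = 47
min = -53

-53


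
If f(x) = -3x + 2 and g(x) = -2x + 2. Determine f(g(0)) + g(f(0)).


f(g(0)) = -4
g(f(0)) = -2
Sum = -6

-6


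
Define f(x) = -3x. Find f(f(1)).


f(1) = -3
f(-3) = 9

9


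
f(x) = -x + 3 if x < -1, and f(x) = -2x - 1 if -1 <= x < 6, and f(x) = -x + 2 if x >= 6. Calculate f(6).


6 satisfies x >= 6
f(6) = -4

-4


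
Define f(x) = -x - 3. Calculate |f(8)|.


11


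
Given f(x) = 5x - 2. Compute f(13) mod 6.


f(13) = 63
63 mod 6 = 3

3


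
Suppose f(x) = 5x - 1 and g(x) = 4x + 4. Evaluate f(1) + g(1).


f(1) = 4
g(1) = 8
Sum = 12

12


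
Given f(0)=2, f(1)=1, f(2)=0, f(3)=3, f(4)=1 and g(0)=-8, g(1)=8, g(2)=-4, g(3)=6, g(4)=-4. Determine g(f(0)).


f(0) = 2
g(2) = -4

-4


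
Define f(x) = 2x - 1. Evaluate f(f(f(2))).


f(2) = 3
f(3) = 5
f(5) = 9

9


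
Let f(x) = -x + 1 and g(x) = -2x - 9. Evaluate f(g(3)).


g(3) = -15
f(-15) = 16

16


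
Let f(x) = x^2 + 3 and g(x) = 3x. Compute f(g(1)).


g(1) = 3
f(3) = 1*(3)^2 + 3 = 12

12


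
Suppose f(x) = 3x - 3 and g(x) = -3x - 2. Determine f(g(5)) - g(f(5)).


f(g(5)) = -54
g(f(5)) = -38
Difference = -16

-16


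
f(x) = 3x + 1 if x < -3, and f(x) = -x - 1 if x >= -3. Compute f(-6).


-6 satisfies x < -3
f(-6) = -17

-17


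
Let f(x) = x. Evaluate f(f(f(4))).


f(4) = 4
f(4) = 4
f(4) = 4

4


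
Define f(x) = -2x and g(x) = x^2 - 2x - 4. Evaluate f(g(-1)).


g(-1) = -1
f(-1) = 2

2


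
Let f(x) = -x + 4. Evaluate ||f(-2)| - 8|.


f(-2) = 6
|6| = 6
|6 - 8| = 2

2


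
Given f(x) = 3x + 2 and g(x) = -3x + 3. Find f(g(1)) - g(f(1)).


f(g(1)) = 2
g(f(1)) = -12
Difference = 14

14


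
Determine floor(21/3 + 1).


21/3 = 7
7 + 1 = 8
floor(8) = 8

8


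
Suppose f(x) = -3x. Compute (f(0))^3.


f(0) = 0
(0)^3 = 0

0


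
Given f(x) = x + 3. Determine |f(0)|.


3


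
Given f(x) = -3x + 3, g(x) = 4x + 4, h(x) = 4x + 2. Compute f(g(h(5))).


h(5) = 22
g(22) = 92
f(92) = -273

-273


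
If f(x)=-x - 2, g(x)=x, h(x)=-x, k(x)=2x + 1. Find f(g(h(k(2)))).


k(2) = 5
h(5) = -5
g(-5) = -5
f(-5) = 3

3


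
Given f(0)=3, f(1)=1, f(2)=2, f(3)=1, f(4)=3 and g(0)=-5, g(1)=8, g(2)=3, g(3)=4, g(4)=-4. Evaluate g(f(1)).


8


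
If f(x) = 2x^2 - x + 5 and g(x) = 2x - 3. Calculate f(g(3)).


20


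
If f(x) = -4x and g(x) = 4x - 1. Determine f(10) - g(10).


f(10) = -40
g(10) = 39
Difference = -79

-79


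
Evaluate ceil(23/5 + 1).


6


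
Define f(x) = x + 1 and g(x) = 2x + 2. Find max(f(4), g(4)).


f(4) = 5
g(4) = 10
max = 10

10


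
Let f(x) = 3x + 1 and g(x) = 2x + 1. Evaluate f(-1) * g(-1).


f(-1) = -2
g(-1) = -1
Product = 2

2


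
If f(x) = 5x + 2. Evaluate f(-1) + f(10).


f(-1) = -3
f(10) = 52
Sum = 49

49


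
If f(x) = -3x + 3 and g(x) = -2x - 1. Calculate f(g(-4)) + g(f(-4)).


f(g(-4)) = -18
g(f(-4)) = -31
Sum = -49

-49


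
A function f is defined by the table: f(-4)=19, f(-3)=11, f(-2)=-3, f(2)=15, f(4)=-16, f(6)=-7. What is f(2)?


Reading from the table at x = 2

15


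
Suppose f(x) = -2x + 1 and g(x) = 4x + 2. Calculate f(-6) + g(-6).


f(-6) = 13
g(-6) = -22
Sum = -9

-9


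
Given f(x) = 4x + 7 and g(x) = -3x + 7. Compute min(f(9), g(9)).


f(9) = 43
g(9) = -20
min = -20

-20


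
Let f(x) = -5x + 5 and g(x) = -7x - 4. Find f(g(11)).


410


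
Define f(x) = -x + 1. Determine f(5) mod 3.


2


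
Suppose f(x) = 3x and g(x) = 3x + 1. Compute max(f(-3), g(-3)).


f(-3) = -9
g(-3) = -8
max = -8

-8


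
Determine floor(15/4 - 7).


15/4 = 3.75
3.75 - 7 = -3.25
floor(-3.25) = -4

-4


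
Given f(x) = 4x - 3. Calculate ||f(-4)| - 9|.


f(-4) = -19
|-19| = 19
|19 - 9| = 10

10


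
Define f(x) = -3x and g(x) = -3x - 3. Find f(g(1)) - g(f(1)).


12


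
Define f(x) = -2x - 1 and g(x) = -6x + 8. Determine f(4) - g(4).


f(4) = -9
g(4) = -16
Difference = 7

7


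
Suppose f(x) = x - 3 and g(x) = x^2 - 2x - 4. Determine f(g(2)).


g(2) = -4
f(-4) = -7

-7


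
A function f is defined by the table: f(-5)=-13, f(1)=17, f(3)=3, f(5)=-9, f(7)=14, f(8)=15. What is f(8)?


Reading from the table at x = 8

15


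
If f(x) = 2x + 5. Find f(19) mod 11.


f(19) = 43
43 mod 11 = 10

10


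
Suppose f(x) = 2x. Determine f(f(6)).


f(6) = 12
f(12) = 24

24


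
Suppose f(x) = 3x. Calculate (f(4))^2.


f(4) = 12
(12)^2 = 144

144


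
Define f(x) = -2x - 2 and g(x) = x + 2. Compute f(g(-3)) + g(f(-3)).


f(g(-3)) = 0
g(f(-3)) = 6
Sum = 6

6


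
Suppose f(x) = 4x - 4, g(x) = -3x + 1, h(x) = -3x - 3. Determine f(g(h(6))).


h(6) = -21
g(-21) = 64
f(64) = 252

252


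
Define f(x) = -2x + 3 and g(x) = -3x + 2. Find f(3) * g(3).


f(3) = -3
g(3) = -7
Product = 21

21


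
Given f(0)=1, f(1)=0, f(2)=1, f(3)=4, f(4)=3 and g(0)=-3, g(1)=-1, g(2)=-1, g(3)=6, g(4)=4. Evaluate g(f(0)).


f(0) = 1
g(1) = -1

-1


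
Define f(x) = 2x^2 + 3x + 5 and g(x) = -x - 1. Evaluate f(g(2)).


g(2) = -3
f(-3) = 2*(-3)^2 + 3*(-3) + 5 = 14

14


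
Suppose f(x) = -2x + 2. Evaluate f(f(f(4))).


f(4) = -6
f(-6) = 14
f(14) = -26

-26


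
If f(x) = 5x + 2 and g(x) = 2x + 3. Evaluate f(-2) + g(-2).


-9


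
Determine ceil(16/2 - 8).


16/2 = 8
8 - 8 = 0
ceil(0) = 0

0


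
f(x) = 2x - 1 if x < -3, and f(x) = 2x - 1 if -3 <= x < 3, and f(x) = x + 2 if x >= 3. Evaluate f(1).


1 satisfies -3 <= x < 3
f(1) = 1

1


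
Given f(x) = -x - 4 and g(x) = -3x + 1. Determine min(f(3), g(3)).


-8


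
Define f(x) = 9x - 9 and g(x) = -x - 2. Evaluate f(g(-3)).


g(-3) = 1
f(1) = 0

0


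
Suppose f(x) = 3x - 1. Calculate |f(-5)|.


f(-5) = -16
|-16| = 16

16


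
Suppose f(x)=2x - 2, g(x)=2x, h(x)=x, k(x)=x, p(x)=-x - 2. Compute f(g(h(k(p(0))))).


p(0) = -2
k(-2) = -2
h(-2) = -2
g(-2) = -4
f(-4) = -10

-10


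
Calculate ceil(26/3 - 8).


1


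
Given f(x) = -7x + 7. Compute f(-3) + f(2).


f(-3) = 28
f(2) = -7
Sum = 21

21


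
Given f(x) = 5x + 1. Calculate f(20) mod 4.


1


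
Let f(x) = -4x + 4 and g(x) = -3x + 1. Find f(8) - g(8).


f(8) = -28
g(8) = -23
Difference = -5

-5


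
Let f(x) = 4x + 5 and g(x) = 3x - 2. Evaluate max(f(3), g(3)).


f(3) = 17
g(3) = 7
max = 17

17


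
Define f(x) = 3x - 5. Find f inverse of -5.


Solve 3x - 5 = -5
x = (-5 + 5) / 3 = 0

0


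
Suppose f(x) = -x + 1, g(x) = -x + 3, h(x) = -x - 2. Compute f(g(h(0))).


h(0) = -2
g(-2) = 5
f(5) = -4

-4


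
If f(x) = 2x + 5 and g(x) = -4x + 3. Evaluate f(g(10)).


g(10) = -37
f(-37) = -69

-69


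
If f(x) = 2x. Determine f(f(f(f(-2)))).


f(-2) = -4
f(-4) = -8
f(-8) = -16
f(-16) = -32

-32


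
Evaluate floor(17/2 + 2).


17/2 = 8.5
8.5 + 2 = 10.5
floor(10.5) = 10

10


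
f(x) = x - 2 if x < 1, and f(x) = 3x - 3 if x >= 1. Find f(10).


10 satisfies x >= 1
f(10) = 27

27


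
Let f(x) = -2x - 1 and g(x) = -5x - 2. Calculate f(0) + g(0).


f(0) = -1
g(0) = -2
Sum = -3

-3


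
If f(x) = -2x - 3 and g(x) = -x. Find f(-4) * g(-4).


20


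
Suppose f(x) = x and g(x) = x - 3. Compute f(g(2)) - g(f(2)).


f(g(2)) = -1
g(f(2)) = -1
Difference = 0

0


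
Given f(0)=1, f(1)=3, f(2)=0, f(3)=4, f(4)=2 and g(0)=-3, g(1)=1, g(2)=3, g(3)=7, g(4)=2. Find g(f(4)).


3


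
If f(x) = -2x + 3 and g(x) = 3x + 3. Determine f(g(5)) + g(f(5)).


f(g(5)) = -33
g(f(5)) = -18
Sum = -51

-51


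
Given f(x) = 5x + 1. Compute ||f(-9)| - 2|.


f(-9) = -44
|-44| = 44
|44 - 2| = 42

42


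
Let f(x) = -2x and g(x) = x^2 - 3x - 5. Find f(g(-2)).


g(-2) = 5
f(5) = -10

-10


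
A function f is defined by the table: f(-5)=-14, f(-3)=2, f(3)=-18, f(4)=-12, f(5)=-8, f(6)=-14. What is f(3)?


Reading from the table at x = 3

-18


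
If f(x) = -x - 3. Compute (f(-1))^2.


f(-1) = -2
(-2)^2 = 4

4


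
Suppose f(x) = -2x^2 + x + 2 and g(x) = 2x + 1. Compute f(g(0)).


g(0) = 1
f(1) = (-2)*(1)^2 + 1*(1) + 2 = 1

1


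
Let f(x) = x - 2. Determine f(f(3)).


f(3) = 1
f(1) = -1

-1


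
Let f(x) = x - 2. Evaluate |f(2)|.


f(2) = 0
|0| = 0

0


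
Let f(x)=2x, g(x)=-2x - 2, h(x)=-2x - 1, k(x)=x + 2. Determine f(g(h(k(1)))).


24


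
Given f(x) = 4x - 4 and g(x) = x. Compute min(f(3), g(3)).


f(3) = 8
g(3) = 3
min = 3

3


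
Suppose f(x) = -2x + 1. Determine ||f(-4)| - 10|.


f(-4) = 9
|9| = 9
|9 - 10| = 1

1


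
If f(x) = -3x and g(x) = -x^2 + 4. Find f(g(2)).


g(2) = 0
f(0) = 0

0


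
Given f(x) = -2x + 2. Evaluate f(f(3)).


10


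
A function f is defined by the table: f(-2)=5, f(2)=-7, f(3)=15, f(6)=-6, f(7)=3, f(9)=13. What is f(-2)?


Reading from the table at x = -2

5


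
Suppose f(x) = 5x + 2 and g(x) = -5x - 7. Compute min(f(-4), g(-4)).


f(-4) = -18
g(-4) = 13
min = -18

-18


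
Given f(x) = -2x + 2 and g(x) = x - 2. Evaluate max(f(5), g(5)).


f(5) = -8
g(5) = 3
max = 3

3


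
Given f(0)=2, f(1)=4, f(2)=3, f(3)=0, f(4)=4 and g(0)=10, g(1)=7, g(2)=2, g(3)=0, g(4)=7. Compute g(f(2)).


f(2) = 3
g(3) = 0

0


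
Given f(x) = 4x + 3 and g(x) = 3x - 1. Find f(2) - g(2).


f(2) = 11
g(2) = 5
Difference = 6

6


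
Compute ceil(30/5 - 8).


30/5 = 6
6 - 8 = -2
ceil(-2) = -2

-2


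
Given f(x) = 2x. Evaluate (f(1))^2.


f(1) = 2
(2)^2 = 4

4


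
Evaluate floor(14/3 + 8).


14/3 = 4.6667
4.6667 + 8 = 12.6667
floor(12.6667) = 12

12


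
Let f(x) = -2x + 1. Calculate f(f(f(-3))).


f(-3) = 7
f(7) = -13
f(-13) = 27

27


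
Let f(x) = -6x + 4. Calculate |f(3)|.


f(3) = -14
|-14| = 14

14


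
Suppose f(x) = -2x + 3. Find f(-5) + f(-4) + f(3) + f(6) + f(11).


f(-5) = 13
f(-4) = 11
f(3) = -3
f(6) = -9
f(11) = -19
Sum = -7

-7


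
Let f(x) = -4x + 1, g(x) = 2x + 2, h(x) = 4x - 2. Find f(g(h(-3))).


h(-3) = -14
g(-14) = -26
f(-26) = 105

105


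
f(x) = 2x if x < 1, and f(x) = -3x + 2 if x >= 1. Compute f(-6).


-6 satisfies x < 1
f(-6) = -12

-12


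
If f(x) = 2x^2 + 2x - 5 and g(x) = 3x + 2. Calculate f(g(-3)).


79


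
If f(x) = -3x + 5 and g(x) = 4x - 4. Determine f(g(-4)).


g(-4) = -20
f(-20) = 65

65


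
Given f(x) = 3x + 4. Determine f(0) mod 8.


f(0) = 4
4 mod 8 = 4

4


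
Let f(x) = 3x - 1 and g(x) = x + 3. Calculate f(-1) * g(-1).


f(-1) = -4
g(-1) = 2
Product = -8

-8


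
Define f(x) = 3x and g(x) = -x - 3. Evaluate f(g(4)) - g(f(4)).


f(g(4)) = -21
g(f(4)) = -15
Difference = -6

-6


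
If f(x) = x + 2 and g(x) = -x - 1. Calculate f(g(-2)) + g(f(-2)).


2


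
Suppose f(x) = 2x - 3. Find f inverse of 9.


6


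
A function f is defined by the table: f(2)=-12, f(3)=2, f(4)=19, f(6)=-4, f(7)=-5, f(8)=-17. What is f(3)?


Reading from the table at x = 3

2


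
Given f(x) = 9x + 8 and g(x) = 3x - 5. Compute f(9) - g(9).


f(9) = 89
g(9) = 22
Difference = 67

67


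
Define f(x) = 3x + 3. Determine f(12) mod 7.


f(12) = 39
39 mod 7 = 4

4


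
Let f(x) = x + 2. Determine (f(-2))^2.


f(-2) = 0
(0)^2 = 0

0


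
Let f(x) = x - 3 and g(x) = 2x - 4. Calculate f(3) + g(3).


f(3) = 0
g(3) = 2
Sum = 2

2


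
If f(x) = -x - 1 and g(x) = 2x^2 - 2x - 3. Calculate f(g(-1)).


-2


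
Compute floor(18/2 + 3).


18/2 = 9
9 + 3 = 12
floor(12) = 12

12


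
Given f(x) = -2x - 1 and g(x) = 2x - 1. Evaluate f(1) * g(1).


f(1) = -3
g(1) = 1
Product = -3

-3


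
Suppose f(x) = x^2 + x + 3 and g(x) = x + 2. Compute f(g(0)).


9


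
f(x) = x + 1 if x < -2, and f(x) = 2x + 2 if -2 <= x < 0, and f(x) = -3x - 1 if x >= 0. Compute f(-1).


-1 satisfies -2 <= x < 0
f(-1) = 0

0


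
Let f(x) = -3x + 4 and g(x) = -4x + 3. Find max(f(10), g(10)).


f(10) = -26
g(10) = -37
max = -26

-26


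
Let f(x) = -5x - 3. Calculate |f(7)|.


f(7) = -38
|-38| = 38

38


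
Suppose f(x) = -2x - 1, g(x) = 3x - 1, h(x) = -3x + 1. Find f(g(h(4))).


h(4) = -11
g(-11) = -34
f(-34) = 67

67


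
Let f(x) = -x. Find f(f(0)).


f(0) = 0
f(0) = 0

0


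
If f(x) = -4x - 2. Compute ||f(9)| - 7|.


f(9) = -38
|-38| = 38
|38 - 7| = 31

31


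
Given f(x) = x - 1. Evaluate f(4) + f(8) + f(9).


f(4) = 3
f(8) = 7
f(9) = 8
Sum = 18

18


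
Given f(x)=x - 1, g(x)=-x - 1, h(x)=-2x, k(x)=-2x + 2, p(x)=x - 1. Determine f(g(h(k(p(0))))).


6


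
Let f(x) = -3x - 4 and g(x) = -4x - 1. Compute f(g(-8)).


g(-8) = 31
f(31) = -97

-97


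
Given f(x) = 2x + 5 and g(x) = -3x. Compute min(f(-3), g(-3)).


f(-3) = -1
g(-3) = 9
min = -1

-1


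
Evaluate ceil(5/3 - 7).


5/3 = 1.6667
1.6667 - 7 = -5.3333
ceil(-5.3333) = -5

-5


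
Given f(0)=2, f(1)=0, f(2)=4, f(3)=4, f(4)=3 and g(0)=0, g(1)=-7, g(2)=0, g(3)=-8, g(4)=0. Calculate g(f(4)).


-8


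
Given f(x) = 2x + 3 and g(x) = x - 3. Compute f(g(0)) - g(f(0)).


f(g(0)) = -3
g(f(0)) = 0
Difference = -3

-3


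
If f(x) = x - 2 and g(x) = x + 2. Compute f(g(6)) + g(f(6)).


f(g(6)) = 6
g(f(6)) = 6
Sum = 12

12


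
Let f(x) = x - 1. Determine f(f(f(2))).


-1


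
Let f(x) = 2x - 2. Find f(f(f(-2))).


f(-2) = -6
f(-6) = -14
f(-14) = -30

-30


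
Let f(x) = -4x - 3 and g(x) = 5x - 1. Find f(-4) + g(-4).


f(-4) = 13
g(-4) = -21
Sum = -8

-8


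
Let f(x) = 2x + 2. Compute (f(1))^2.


f(1) = 4
(4)^2 = 16

16


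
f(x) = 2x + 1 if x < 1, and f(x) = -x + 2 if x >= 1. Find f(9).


9 satisfies x >= 1
f(9) = -7

-7


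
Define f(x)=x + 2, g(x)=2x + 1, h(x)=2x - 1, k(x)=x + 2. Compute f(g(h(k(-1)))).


5


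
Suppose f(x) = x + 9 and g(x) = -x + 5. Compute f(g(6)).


g(6) = -1
f(-1) = 8

8


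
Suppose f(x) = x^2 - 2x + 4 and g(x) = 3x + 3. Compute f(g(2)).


g(2) = 9
f(9) = 1*(9)^2 - 2*(9) + 4 = 67

67


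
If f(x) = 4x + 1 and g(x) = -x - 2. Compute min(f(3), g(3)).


f(3) = 13
g(3) = -5
min = -5

-5


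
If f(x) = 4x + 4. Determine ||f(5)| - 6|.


f(5) = 24
|24| = 24
|24 - 6| = 18

18


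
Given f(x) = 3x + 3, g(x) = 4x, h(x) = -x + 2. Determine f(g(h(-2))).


h(-2) = 4
g(4) = 16
f(16) = 51

51


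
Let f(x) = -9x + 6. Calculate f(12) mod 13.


2


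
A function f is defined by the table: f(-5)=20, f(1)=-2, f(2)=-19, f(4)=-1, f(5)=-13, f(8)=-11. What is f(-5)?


Reading from the table at x = -5

20


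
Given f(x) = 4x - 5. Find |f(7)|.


f(7) = 23
|23| = 23

23


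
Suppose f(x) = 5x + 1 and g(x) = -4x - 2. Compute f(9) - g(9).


84


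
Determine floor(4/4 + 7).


8


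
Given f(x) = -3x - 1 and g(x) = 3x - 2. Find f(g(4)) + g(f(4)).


f(g(4)) = -31
g(f(4)) = -41
Sum = -72

-72


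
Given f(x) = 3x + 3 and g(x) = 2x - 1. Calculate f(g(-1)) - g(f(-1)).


-5


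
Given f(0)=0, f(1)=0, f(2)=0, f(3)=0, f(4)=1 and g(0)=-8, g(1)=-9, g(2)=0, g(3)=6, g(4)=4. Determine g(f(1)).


f(1) = 0
g(0) = -8

-8


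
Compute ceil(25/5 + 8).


13


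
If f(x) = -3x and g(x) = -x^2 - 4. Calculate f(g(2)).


24


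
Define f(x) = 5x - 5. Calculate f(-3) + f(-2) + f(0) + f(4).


-25


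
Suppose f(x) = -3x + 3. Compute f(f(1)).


f(1) = 0
f(0) = 3

3


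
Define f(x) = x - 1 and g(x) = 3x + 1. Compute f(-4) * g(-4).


f(-4) = -5
g(-4) = -11
Product = 55

55


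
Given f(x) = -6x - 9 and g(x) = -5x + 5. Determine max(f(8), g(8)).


f(8) = -57
g(8) = -35
max = -35

-35


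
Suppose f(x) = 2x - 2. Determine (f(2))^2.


f(2) = 2
(2)^2 = 4

4


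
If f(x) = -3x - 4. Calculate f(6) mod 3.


f(6) = -22
-22 mod 3 = 2

2


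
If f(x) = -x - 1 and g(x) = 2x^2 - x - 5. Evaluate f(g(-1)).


g(-1) = -2
f(-2) = 1

1


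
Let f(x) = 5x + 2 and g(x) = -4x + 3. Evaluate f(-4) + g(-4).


f(-4) = -18
g(-4) = 19
Sum = 1

1


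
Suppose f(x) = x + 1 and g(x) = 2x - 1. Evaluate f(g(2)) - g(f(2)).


f(g(2)) = 4
g(f(2)) = 5
Difference = -1

-1


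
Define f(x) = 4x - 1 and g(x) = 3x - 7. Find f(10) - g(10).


16


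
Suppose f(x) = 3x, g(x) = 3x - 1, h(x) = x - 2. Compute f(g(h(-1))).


h(-1) = -3
g(-3) = -10
f(-10) = -30

-30


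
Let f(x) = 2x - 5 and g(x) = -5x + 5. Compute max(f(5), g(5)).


f(5) = 5
g(5) = -20
max = 5

5


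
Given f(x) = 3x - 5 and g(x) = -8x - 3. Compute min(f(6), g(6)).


-51


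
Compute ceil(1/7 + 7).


1/7 = 0.1429
0.1429 + 7 = 7.1429
ceil(7.1429) = 8

8


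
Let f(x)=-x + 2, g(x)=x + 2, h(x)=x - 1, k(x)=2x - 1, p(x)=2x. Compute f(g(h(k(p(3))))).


p(3) = 6
k(6) = 11
h(11) = 10
g(10) = 12
f(12) = -10

-10


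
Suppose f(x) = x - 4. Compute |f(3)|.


f(3) = -1
|-1| = 1

1


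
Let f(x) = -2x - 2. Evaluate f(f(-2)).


-6


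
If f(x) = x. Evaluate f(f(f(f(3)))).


f(3) = 3
f(3) = 3
f(3) = 3
f(3) = 3

3


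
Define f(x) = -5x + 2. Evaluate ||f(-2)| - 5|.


7


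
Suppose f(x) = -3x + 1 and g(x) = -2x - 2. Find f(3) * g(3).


f(3) = -8
g(3) = -8
Product = 64

64


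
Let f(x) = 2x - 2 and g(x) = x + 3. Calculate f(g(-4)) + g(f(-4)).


f(g(-4)) = -4
g(f(-4)) = -7
Sum = -11

-11


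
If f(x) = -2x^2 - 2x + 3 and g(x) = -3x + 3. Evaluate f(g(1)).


g(1) = 0
f(0) = (-2)*(0)^2 - 2*(0) + 3 = 3

3


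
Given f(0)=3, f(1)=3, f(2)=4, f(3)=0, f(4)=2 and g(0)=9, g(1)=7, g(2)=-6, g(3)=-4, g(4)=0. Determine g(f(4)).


f(4) = 2
g(2) = -6

-6


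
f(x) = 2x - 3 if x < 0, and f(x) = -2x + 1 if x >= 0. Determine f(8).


8 satisfies x >= 0
f(8) = -15

-15


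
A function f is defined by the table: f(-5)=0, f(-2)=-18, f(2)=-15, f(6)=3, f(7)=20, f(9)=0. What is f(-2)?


Reading from the table at x = -2

-18


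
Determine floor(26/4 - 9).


26/4 = 6.5
6.5 - 9 = -2.5
floor(-2.5) = -3

-3


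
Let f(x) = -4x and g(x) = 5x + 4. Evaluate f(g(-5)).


g(-5) = -21
f(-21) = 84

84


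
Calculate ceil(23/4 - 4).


23/4 = 5.75
5.75 - 4 = 1.75
ceil(1.75) = 2

2


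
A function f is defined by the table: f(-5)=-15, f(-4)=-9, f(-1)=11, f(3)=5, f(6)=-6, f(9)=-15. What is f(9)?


Reading from the table at x = 9

-15


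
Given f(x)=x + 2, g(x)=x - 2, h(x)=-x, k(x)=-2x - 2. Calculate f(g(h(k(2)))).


k(2) = -6
h(-6) = 6
g(6) = 4
f(4) = 6

6


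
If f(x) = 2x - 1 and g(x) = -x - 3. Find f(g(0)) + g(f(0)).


f(g(0)) = -7
g(f(0)) = -2
Sum = -9

-9


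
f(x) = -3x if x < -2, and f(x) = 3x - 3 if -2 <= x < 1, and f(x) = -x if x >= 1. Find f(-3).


-3 satisfies x < -2
f(-3) = 9

9


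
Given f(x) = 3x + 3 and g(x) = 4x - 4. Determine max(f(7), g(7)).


f(7) = 24
g(7) = 24
max = 24

24


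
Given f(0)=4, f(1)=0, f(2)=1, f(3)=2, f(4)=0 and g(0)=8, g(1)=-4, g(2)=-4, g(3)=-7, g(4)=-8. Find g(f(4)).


f(4) = 0
g(0) = 8

8


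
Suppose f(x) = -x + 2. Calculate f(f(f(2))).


f(2) = 0
f(0) = 2
f(2) = 0

0


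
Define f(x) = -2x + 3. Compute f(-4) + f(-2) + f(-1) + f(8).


f(-4) = 11
f(-2) = 7
f(-1) = 5
f(8) = -13
Sum = 10

10


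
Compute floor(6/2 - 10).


6/2 = 3
3 - 10 = -7
floor(-7) = -7

-7


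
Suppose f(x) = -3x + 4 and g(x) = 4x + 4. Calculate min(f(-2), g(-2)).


f(-2) = 10
g(-2) = -4
min = -4

-4


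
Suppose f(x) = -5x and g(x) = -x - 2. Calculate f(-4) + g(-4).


f(-4) = 20
g(-4) = 2
Sum = 22

22


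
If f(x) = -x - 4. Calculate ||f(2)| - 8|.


f(2) = -6
|-6| = 6
|6 - 8| = 2

2


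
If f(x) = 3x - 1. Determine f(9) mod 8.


f(9) = 26
26 mod 8 = 2

2


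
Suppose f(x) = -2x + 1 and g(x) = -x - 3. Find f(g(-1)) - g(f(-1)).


f(g(-1)) = 5
g(f(-1)) = -6
Difference = 11

11
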